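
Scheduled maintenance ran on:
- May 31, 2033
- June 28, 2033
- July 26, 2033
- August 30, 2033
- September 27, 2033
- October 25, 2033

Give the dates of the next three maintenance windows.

These are Tuesdays with 28, 28, 35, 28, 28-day gaps.
Each is the final Tuesday of its month — May 31, 2033 is past the 28th, so '4th Tuesday' doesn't fit.
November 2033 ends with Tuesday November 29, 2033.
December 2033 ends with Tuesday December 27, 2033.
Last Tuesday of January 2034: January 31, 2034.

November 29, 2033; December 27, 2033; January 31, 2034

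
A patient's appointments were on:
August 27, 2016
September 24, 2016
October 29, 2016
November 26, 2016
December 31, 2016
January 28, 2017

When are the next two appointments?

These are Saturdays with 28, 35, 28, 35, 28-day gaps.
Each is the final Saturday of its month — October 29, 2016 is past the 28th, so '4th Saturday' doesn't fit.
Last Saturday of February 2017: February 25, 2017.
Last Saturday of March 2017: March 25, 2017.

February 25, 2017; March 25, 2017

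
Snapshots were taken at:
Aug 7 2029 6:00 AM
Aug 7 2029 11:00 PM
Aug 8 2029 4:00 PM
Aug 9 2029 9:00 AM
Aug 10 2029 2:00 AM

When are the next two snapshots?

Aug 10 2029 7:00 PM, Aug 11 2029 12:00 PM

Gaps: 17, 17, 17, 17 hours — each event is 17 hours after the previous one.
Aug 10 2029 2:00 AM + 17 h = Aug 10 2029 7:00 PM.
Aug 10 2029 7:00 PM + 17 h = Aug 11 2029 12:00 PM.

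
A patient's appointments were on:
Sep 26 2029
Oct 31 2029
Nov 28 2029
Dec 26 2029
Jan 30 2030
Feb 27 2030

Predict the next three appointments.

Every date is a Wednesday; gaps 35, 28, 28, 35, 28 days.
Each is the last Wednesday of its month (at least one falls on the 29th or later, ruling out '4th Wednesday').
Last Wednesday of March 2030: Mar 27 2030.
April 2030 ends with Wednesday Apr 24 2030.
Last Wednesday of May 2030: May 29 2030.

Mar 27 2030, Apr 24 2030, May 29 2030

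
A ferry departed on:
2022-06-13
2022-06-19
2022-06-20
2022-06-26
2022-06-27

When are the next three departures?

2022-07-03, 2022-07-04, 2022-07-10

The gap pattern 6, 1, 6, 1 repeats every 2 events.
These are the Mondays and Sundays of each week.
The following Sunday is 2022-07-03.
Next Monday: 2022-07-04.
Next Sunday: 2022-07-10.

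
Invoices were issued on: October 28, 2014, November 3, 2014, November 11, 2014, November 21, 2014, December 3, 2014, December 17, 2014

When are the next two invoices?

January 2, 2015; January 20, 2015

Gaps: 6, 8, 10, 12, 14 days — each gap is 2 larger than the previous one.
Next gap: 16 days. December 17, 2014 + 16 days = January 2, 2015.
Next gap: 18 days. January 2, 2015 + 18 days = January 20, 2015.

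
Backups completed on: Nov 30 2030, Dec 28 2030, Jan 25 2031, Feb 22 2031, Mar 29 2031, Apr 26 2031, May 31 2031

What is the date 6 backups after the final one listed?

Nov 29 2031

These are Saturdays with 28, 28, 28, 35, 28, 35-day gaps.
Each is the final Saturday of its month — Nov 30 2030 is past the 28th, so '4th Saturday' doesn't fit.
Last Saturday of June 2031: Jun 28 2031.
July 2031 ends with Saturday Jul 26 2031.
Last Saturday of August 2031: Aug 30 2031.
Last Saturday of September 2031: Sep 27 2031.
October 2031 ends with Saturday Oct 25 2031.
November 2031 ends with Saturday Nov 29 2031.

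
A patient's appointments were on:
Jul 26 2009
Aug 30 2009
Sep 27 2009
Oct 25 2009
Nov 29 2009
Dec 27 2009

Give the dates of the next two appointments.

Jan 31 2010, Feb 28 2010

Every date is a Sunday; gaps 35, 28, 28, 35, 28 days.
Each is the last Sunday of its month (at least one falls on the 29th or later, ruling out '4th Sunday').
Last Sunday of January 2010: Jan 31 2010.
February 2010 ends with Sunday Feb 28 2010.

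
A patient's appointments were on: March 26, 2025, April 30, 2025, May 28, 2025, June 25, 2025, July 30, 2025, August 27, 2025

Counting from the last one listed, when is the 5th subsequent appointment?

January 28, 2026

All Wednesdays; the gaps (35, 28, 28, 35, 28) vary with month length.
This is the last Wednesday of each month.
Last Wednesday of September 2025: September 24, 2025.
October 2025 ends with Wednesday October 29, 2025.
November 2025 ends with Wednesday November 26, 2025.
Last Wednesday of December 2025: December 31, 2025.
Last Wednesday of January 2026: January 28, 2026.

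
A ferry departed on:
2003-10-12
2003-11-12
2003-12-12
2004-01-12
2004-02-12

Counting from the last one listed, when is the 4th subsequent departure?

2004-06-12

Each date is the 12th; the gaps (31, 30, 31, 31) track the month lengths.
The rule is the 12th of each month.
March 2004: 2004-03-12.
Next: April 2004 → 2004-04-12.
May 2004: 2004-05-12.
Next: June 2004 → 2004-06-12.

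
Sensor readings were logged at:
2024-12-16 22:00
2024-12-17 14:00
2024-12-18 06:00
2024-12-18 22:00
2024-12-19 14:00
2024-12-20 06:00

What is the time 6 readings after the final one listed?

2024-12-24 06:00

The interval is a steady 16 hours (16, 16, 16, 16, 16).
2024-12-20 06:00 + 16 h = 2024-12-20 22:00.
2024-12-20 22:00 + 16 h = 2024-12-21 14:00.
2024-12-21 14:00 + 16 h = 2024-12-22 06:00.
2024-12-22 06:00 + 16 h = 2024-12-22 22:00.
2024-12-22 22:00 + 16 h = 2024-12-23 14:00.
2024-12-23 14:00 + 16 h = 2024-12-24 06:00.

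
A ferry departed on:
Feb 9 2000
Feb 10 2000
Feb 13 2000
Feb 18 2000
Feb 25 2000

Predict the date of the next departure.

The spacing grows by 2 each time: 1, 3, 5, 7 days.
Next gap: 9 days. Feb 25 2000 + 9 days = Mar 5 2000.

Mar 5 2000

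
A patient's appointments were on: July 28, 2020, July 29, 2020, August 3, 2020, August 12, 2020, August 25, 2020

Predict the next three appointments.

Intervals are 1, 5, 9, 13 days — an arithmetic progression with common difference 4.
Next gap: 17 days. August 25, 2020 + 17 days = September 11, 2020.
Next gap: 21 days. September 11, 2020 + 21 days = October 2, 2020.
Next gap: 25 days. October 2, 2020 + 25 days = October 27, 2020.

September 11, 2020; October 2, 2020; October 27, 2020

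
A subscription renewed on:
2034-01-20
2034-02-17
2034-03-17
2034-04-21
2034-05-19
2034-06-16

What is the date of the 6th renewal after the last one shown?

2034-12-15

These are Fridays at 28- or 35-day spacing (28, 28, 35, 28, 28).
The pattern: 3rd Friday of the month.
July 2034 — 3rd Friday is 2034-07-21.
August 2034 — 3rd Friday is 2034-08-18.
September 2034 — 3rd Friday is 2034-09-15.
October 2034 — 3rd Friday is 2034-10-20.
November 2034 — 3rd Friday is 2034-11-17.
3rd Friday of December 2034: 2034-12-15.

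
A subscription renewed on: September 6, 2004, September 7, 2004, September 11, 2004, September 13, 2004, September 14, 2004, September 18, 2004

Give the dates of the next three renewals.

Gaps: 1, 4, 2, 1, 4 days — not constant, but cyclic with period 3.
The events fall on every Monday, Tuesday and Saturday.
The following Monday is September 20, 2004.
Next Tuesday: September 21, 2004.
The following Saturday is September 25, 2004.

September 20, 2004; September 21, 2004; September 25, 2004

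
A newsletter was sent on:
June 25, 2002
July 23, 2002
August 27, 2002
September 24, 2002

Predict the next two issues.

Gaps: 28, 35, 28 days — a mix of 28 and 35. Every date is a Tuesday.
Each is the 4th Tuesday of its month.
4th Tuesday of October 2002: October 22, 2002.
November 2002 — 4th Tuesday is November 26, 2002.

October 22, 2002; November 26, 2002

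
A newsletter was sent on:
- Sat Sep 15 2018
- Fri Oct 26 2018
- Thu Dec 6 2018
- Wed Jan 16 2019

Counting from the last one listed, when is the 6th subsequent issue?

The spacing is 41, 41, 41 days — always 41 days.
Wed Jan 16 2019 + 41 days = Tue Feb 26 2019.
Tue Feb 26 2019 + 41 days = Mon Apr 8 2019.
Mon Apr 8 2019 + 41 days = Sun May 19 2019.
Sun May 19 2019 + 41 days = Sat Jun 29 2019.
Sat Jun 29 2019 + 41 days = Fri Aug 9 2019.
Fri Aug 9 2019 + 41 days = Thu Sep 19 2019.

Thu Sep 19 2019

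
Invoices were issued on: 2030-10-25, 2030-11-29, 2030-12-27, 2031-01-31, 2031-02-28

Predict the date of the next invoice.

2031-03-28

Every date is a Friday; gaps 35, 28, 35, 28 days.
Each is the last Friday of its month (at least one falls on the 29th or later, ruling out '4th Friday').
March 2031 ends with Friday 2031-03-28.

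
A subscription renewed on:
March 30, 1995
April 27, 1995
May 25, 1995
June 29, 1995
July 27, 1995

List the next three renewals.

August 31, 1995; September 28, 1995; October 26, 1995

All Thursdays; the gaps (28, 28, 35, 28) vary with month length.
This is the last Thursday of each month.
Last Thursday of August 1995: August 31, 1995.
September 1995 ends with Thursday September 28, 1995.
October 1995 ends with Thursday October 26, 1995.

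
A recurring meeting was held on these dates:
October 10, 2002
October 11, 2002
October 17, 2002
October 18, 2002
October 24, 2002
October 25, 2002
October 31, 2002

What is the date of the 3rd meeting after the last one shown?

November 8, 2002

The gap pattern 1, 6, 1, 6, 1, 6 repeats every 2 events.
These are the Thursdays and Fridays of each week.
Next Friday: November 1, 2002.
Next Thursday: November 7, 2002.
The following Friday is November 8, 2002.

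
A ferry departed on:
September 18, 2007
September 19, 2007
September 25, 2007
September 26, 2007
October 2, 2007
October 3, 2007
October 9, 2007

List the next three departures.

The gap pattern 1, 6, 1, 6, 1, 6 repeats every 2 events.
These are the Tuesdays and Wednesdays of each week.
The following Wednesday is October 10, 2007.
The following Tuesday is October 16, 2007.
The following Wednesday is October 17, 2007.

October 10, 2007; October 16, 2007; October 17, 2007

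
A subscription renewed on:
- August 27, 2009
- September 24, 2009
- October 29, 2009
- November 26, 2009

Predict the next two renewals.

December 31, 2009; January 28, 2010

Every date is a Thursday; gaps 28, 35, 28 days.
Each is the last Thursday of its month (at least one falls on the 29th or later, ruling out '4th Thursday').
Last Thursday of December 2009: December 31, 2009.
January 2010 ends with Thursday January 28, 2010.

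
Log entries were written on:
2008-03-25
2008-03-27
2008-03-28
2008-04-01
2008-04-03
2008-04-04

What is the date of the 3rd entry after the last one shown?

Every event lands on a Tuesday or Thursday or Friday (gaps cycle 2, 1, 4, 2, 1).
So the schedule is: every Tuesday, Thursday and Friday.
The following Tuesday is 2008-04-08.
Next Thursday: 2008-04-10.
The following Friday is 2008-04-11.

2008-04-11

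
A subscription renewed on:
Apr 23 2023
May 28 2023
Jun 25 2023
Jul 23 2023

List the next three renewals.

All dates are Sundays, 35, 28, 28 days apart.
Specifically, the 4th Sunday of each month.
August 2023 — 4th Sunday is Aug 27 2023.
September 2023 — 4th Sunday is Sep 24 2023.
October 2023 — 4th Sunday is Oct 22 2023.

Aug 27 2023, Sep 24 2023, Oct 22 2023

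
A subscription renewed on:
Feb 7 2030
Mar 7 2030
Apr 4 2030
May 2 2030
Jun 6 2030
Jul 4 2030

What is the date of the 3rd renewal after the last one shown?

Oct 3 2030

Gaps: 28, 28, 28, 35, 28 days — a mix of 28 and 35. Every date is a Thursday.
Each is the 1st Thursday of its month.
1st Thursday of August 2030: Aug 1 2030.
September 2030 — 1st Thursday is Sep 5 2030.
1st Thursday of October 2030: Oct 3 2030.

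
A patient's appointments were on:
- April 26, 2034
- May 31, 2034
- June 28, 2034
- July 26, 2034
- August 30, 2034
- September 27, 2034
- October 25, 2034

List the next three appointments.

Every date is a Wednesday; gaps 35, 28, 28, 35, 28, 28 days.
Each is the last Wednesday of its month (at least one falls on the 29th or later, ruling out '4th Wednesday').
November 2034 ends with Wednesday November 29, 2034.
Last Wednesday of December 2034: December 27, 2034.
Last Wednesday of January 2035: January 31, 2035.

November 29, 2034; December 27, 2034; January 31, 2035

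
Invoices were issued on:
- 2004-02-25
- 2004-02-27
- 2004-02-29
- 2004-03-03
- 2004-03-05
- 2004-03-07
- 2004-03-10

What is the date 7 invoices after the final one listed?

2004-03-26

Gaps: 2, 2, 3, 2, 2, 3 days — not constant, but cyclic with period 3.
The events fall on every Wednesday, Friday and Sunday.
The following Friday is 2004-03-12.
The following Sunday is 2004-03-14.
The following Wednesday is 2004-03-17.
Next Friday: 2004-03-19.
Next Sunday: 2004-03-21.
Next Wednesday: 2004-03-24.
Next Friday: 2004-03-26.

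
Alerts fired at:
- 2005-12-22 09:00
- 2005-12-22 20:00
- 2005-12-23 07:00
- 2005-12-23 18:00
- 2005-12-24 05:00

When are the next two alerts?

2005-12-24 16:00, 2005-12-25 03:00

Gaps: 11, 11, 11, 11 hours — each event is 11 hours after the previous one.
2005-12-24 05:00 + 11 h = 2005-12-24 16:00.
2005-12-24 16:00 + 11 h = 2005-12-25 03:00.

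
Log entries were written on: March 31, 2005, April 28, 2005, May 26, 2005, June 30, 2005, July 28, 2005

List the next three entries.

August 25, 2005; September 29, 2005; October 27, 2005

These are Thursdays with 28, 28, 35, 28-day gaps.
Each is the final Thursday of its month — March 31, 2005 is past the 28th, so '4th Thursday' doesn't fit.
Last Thursday of August 2005: August 25, 2005.
September 2005 ends with Thursday September 29, 2005.
October 2005 ends with Thursday October 27, 2005.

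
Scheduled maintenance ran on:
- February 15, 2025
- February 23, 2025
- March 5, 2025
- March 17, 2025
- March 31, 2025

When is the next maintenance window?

April 16, 2025

Gaps: 8, 10, 12, 14 days — each gap is 2 larger than the previous one.
Next gap: 16 days. March 31, 2025 + 16 days = April 16, 2025.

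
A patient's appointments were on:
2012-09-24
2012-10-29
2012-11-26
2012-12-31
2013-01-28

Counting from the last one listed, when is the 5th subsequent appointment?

All Mondays; the gaps (35, 28, 35, 28) vary with month length.
This is the last Monday of each month.
February 2013 ends with Monday 2013-02-25.
March 2013 ends with Monday 2013-03-25.
April 2013 ends with Monday 2013-04-29.
May 2013 ends with Monday 2013-05-27.
Last Monday of June 2013: 2013-06-24.

2013-06-24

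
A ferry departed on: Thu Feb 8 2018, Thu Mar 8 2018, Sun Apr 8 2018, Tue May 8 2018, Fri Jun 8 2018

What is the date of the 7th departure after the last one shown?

Tue Jan 8 2019

Gaps: 28, 31, 30, 31 days — not constant. Every event is on the 8th of the month.
Pattern: the 8th of each month.
Next: July 2018 → Sun Jul 8 2018.
Next: August 2018 → Wed Aug 8 2018.
September 2018: Sat Sep 8 2018.
October 2018: Mon Oct 8 2018.
Next: November 2018 → Thu Nov 8 2018.
December 2018: Sat Dec 8 2018.
January 2019: Tue Jan 8 2019.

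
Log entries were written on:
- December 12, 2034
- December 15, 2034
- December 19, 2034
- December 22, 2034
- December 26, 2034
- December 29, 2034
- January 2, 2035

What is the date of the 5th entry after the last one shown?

January 19, 2035

Gaps: 3, 4, 3, 4, 3, 4 days — not constant, but cyclic with period 2.
The events fall on every Tuesday and Friday.
Next Friday: January 5, 2035.
The following Tuesday is January 9, 2035.
The following Friday is January 12, 2035.
Next Tuesday: January 16, 2035.
Next Friday: January 19, 2035.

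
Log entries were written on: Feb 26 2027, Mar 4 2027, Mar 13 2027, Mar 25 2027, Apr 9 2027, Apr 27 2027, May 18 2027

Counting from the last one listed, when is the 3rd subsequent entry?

The spacing grows by 3 each time: 6, 9, 12, 15, 18, 21 days.
Next gap: 24 days. May 18 2027 + 24 days = Jun 11 2027.
Next gap: 27 days. Jun 11 2027 + 27 days = Jul 8 2027.
Next gap: 30 days. Jul 8 2027 + 30 days = Aug 7 2027.

Aug 7 2027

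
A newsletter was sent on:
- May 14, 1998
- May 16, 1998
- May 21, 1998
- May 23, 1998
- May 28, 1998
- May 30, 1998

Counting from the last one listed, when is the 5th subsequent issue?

Gaps: 2, 5, 2, 5, 2 days — not constant, but cyclic with period 2.
The events fall on every Thursday and Saturday.
The following Thursday is June 4, 1998.
Next Saturday: June 6, 1998.
Next Thursday: June 11, 1998.
The following Saturday is June 13, 1998.
The following Thursday is June 18, 1998.

June 18, 1998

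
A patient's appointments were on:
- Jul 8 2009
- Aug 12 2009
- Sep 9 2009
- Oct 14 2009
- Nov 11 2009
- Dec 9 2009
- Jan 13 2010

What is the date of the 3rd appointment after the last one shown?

All dates are Wednesdays, 35, 28, 35, 28, 28, 35 days apart.
Specifically, the 2nd Wednesday of each month.
February 2010 — 2nd Wednesday is Feb 10 2010.
2nd Wednesday of March 2010: Mar 10 2010.
April 2010 — 2nd Wednesday is Apr 14 2010.

Apr 14 2010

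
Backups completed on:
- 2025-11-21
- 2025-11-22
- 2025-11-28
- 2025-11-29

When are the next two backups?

The gap pattern 1, 6, 1 repeats every 2 events.
These are the Fridays and Saturdays of each week.
Next Friday: 2025-12-05.
The following Saturday is 2025-12-06.

2025-12-05, 2025-12-06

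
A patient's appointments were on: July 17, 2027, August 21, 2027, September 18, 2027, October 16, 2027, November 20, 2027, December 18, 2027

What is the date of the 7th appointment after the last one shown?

July 15, 2028

These are Saturdays at 28- or 35-day spacing (35, 28, 28, 35, 28).
The pattern: 3rd Saturday of the month.
3rd Saturday of January 2028: January 15, 2028.
3rd Saturday of February 2028: February 19, 2028.
3rd Saturday of March 2028: March 18, 2028.
April 2028 — 3rd Saturday is April 15, 2028.
3rd Saturday of May 2028: May 20, 2028.
3rd Saturday of June 2028: June 17, 2028.
July 2028 — 3rd Saturday is July 15, 2028.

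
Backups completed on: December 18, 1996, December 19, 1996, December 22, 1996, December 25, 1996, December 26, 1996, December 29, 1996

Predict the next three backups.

January 1, 1997; January 2, 1997; January 5, 1997

The gap pattern 1, 3, 3, 1, 3 repeats every 3 events.
These are the Wednesdays, Thursdays and Sundays of each week.
The following Wednesday is January 1, 1997.
The following Thursday is January 2, 1997.
The following Sunday is January 5, 1997.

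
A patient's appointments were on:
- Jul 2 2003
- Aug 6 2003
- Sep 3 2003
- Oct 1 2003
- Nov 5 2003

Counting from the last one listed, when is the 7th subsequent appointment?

These are Wednesdays at 28- or 35-day spacing (35, 28, 28, 35).
The pattern: 1st Wednesday of the month.
December 2003 — 1st Wednesday is Dec 3 2003.
January 2004 — 1st Wednesday is Jan 7 2004.
1st Wednesday of February 2004: Feb 4 2004.
March 2004 — 1st Wednesday is Mar 3 2004.
1st Wednesday of April 2004: Apr 7 2004.
May 2004 — 1st Wednesday is May 5 2004.
1st Wednesday of June 2004: Jun 2 2004.

Jun 2 2004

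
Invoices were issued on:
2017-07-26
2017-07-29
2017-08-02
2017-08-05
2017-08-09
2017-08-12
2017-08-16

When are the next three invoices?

2017-08-19, 2017-08-23, 2017-08-26

Gaps: 3, 4, 3, 4, 3, 4 days — not constant, but cyclic with period 2.
The events fall on every Wednesday and Saturday.
Next Saturday: 2017-08-19.
The following Wednesday is 2017-08-23.
Next Saturday: 2017-08-26.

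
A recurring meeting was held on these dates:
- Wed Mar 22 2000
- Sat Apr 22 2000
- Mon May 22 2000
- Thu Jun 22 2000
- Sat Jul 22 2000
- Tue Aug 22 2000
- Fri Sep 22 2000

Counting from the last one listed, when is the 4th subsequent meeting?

Mon Jan 22 2001

Each date is the 22nd; the gaps (31, 30, 31, 30, 31, 31) track the month lengths.
The rule is the 22nd of each month.
Next: October 2000 → Sun Oct 22 2000.
Next: November 2000 → Wed Nov 22 2000.
Next: December 2000 → Fri Dec 22 2000.
January 2001: Mon Jan 22 2001.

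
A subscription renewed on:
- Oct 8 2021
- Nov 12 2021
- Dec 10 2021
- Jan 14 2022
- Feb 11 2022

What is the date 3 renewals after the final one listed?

These are Fridays at 28- or 35-day spacing (35, 28, 35, 28).
The pattern: 2nd Friday of the month.
2nd Friday of March 2022: Mar 11 2022.
April 2022 — 2nd Friday is Apr 8 2022.
May 2022 — 2nd Friday is May 13 2022.

May 13 2022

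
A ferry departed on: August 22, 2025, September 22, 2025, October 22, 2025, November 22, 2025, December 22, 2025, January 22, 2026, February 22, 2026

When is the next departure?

March 22, 2026

Each date is the 22nd; the gaps (31, 30, 31, 30, 31, 31) track the month lengths.
The rule is the 22nd of each month.
March 2026: March 22, 2026.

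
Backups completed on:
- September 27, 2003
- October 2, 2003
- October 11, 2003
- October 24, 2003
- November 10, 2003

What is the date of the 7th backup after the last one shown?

Intervals are 5, 9, 13, 17 days — an arithmetic progression with common difference 4.
Next gap: 21 days. November 10, 2003 + 21 days = December 1, 2003.
Next gap: 25 days. December 1, 2003 + 25 days = December 26, 2003.
Next gap: 29 days. December 26, 2003 + 29 days = January 24, 2004.
Next gap: 33 days. January 24, 2004 + 33 days = February 26, 2004.
Next gap: 37 days. February 26, 2004 + 37 days = April 3, 2004.
Next gap: 41 days. April 3, 2004 + 41 days = May 14, 2004.
Next gap: 45 days. May 14, 2004 + 45 days = June 28, 2004.

June 28, 2004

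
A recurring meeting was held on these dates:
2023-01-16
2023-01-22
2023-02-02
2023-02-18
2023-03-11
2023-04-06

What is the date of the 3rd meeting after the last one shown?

2023-07-23

Gaps: 6, 11, 16, 21, 26 days — each gap is 5 larger than the previous one.
Next gap: 31 days. 2023-04-06 + 31 days = 2023-05-07.
Next gap: 36 days. 2023-05-07 + 36 days = 2023-06-12.
Next gap: 41 days. 2023-06-12 + 41 days = 2023-07-23.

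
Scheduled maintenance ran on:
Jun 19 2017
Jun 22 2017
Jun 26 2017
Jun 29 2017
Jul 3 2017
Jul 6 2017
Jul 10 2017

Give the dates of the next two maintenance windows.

Jul 13 2017, Jul 17 2017

Every event lands on a Monday or Thursday (gaps cycle 3, 4, 3, 4, 3, 4).
So the schedule is: every Monday and Thursday.
Next Thursday: Jul 13 2017.
Next Monday: Jul 17 2017.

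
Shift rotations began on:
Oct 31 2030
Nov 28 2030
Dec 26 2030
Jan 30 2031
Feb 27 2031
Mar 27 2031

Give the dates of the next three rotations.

Every date is a Thursday; gaps 28, 28, 35, 28, 28 days.
Each is the last Thursday of its month (at least one falls on the 29th or later, ruling out '4th Thursday').
Last Thursday of April 2031: Apr 24 2031.
May 2031 ends with Thursday May 29 2031.
June 2031 ends with Thursday Jun 26 2031.

Apr 24 2031, May 29 2031, Jun 26 2031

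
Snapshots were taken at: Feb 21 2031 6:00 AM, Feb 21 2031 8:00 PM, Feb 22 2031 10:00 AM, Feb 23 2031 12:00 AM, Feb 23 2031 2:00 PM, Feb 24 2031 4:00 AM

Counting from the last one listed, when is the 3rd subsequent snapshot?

Feb 25 2031 10:00 PM

Gaps: 14, 14, 14, 14, 14 hours — each event is 14 hours after the previous one.
Feb 24 2031 4:00 AM + 14 h = Feb 24 2031 6:00 PM.
Feb 24 2031 6:00 PM + 14 h = Feb 25 2031 8:00 AM.
Feb 25 2031 8:00 AM + 14 h = Feb 25 2031 10:00 PM.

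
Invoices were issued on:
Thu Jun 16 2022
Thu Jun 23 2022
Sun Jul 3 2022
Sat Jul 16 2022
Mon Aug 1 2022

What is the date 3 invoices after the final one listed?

Gaps: 7, 10, 13, 16 days — each gap is 3 larger than the previous one.
Next gap: 19 days. Mon Aug 1 2022 + 19 days = Sat Aug 20 2022.
Next gap: 22 days. Sat Aug 20 2022 + 22 days = Sun Sep 11 2022.
Next gap: 25 days. Sun Sep 11 2022 + 25 days = Thu Oct 6 2022.

Thu Oct 6 2022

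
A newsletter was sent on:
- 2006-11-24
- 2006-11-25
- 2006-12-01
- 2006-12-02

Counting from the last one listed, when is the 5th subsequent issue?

Every event lands on a Friday or Saturday (gaps cycle 1, 6, 1).
So the schedule is: every Friday and Saturday.
Next Friday: 2006-12-08.
Next Saturday: 2006-12-09.
Next Friday: 2006-12-15.
The following Saturday is 2006-12-16.
Next Friday: 2006-12-22.

2006-12-22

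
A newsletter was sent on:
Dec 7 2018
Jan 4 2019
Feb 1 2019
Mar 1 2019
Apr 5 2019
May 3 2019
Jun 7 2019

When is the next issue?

All dates are Fridays, 28, 28, 28, 35, 28, 35 days apart.
Specifically, the 1st Friday of each month.
1st Friday of July 2019: Jul 5 2019.

Jul 5 2019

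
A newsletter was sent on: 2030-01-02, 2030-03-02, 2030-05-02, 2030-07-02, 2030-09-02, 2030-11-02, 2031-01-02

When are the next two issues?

Each date is the 2nd; the gaps (59, 61, 61, 62, 61, 61) track the month lengths.
The rule is the 2nd of every 2 months.
Next: March 2031 → 2031-03-02.
May 2031: 2031-05-02.

2031-03-02, 2031-05-02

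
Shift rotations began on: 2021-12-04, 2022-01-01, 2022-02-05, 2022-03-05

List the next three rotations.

2022-04-02, 2022-05-07, 2022-06-04

All dates are Saturdays, 28, 35, 28 days apart.
Specifically, the 1st Saturday of each month.
1st Saturday of April 2022: 2022-04-02.
May 2022 — 1st Saturday is 2022-05-07.
June 2022 — 1st Saturday is 2022-06-04.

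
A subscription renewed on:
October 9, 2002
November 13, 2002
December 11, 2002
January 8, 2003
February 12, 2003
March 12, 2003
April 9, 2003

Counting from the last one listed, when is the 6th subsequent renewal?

Gaps: 35, 28, 28, 35, 28, 28 days — a mix of 28 and 35. Every date is a Wednesday.
Each is the 2nd Wednesday of its month.
May 2003 — 2nd Wednesday is May 14, 2003.
June 2003 — 2nd Wednesday is June 11, 2003.
2nd Wednesday of July 2003: July 9, 2003.
2nd Wednesday of August 2003: August 13, 2003.
September 2003 — 2nd Wednesday is September 10, 2003.
2nd Wednesday of October 2003: October 8, 2003.

October 8, 2003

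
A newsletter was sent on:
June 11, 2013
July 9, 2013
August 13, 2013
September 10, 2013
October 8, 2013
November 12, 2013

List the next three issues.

December 10, 2013; January 14, 2014; February 11, 2014

These are Tuesdays at 28- or 35-day spacing (28, 35, 28, 28, 35).
The pattern: 2nd Tuesday of the month.
2nd Tuesday of December 2013: December 10, 2013.
January 2014 — 2nd Tuesday is January 14, 2014.
February 2014 — 2nd Tuesday is February 11, 2014.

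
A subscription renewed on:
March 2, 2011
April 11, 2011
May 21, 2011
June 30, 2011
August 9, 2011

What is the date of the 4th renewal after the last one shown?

January 16, 2012

Every event comes 40 days after the last (40, 40, 40, 40).
August 9, 2011 + 40 days = September 18, 2011.
September 18, 2011 + 40 days = October 28, 2011.
October 28, 2011 + 40 days = December 7, 2011.
December 7, 2011 + 40 days = January 16, 2012.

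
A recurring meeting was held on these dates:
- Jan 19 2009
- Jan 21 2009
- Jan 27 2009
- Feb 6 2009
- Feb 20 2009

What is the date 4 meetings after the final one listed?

Gaps: 2, 6, 10, 14 days — each gap is 4 larger than the previous one.
Next gap: 18 days. Feb 20 2009 + 18 days = Mar 10 2009.
Next gap: 22 days. Mar 10 2009 + 22 days = Apr 1 2009.
Next gap: 26 days. Apr 1 2009 + 26 days = Apr 27 2009.
Next gap: 30 days. Apr 27 2009 + 30 days = May 27 2009.

May 27 2009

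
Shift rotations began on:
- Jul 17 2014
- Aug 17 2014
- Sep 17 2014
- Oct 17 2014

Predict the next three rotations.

Each date is the 17th; the gaps (31, 31, 30) track the month lengths.
The rule is the 17th of each month.
Next: November 2014 → Nov 17 2014.
December 2014: Dec 17 2014.
January 2015: Jan 17 2015.

Nov 17 2014, Dec 17 2014, Jan 17 2015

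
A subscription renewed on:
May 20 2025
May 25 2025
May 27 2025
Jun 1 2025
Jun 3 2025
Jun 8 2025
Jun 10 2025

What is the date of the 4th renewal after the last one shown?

Jun 24 2025

Gaps: 5, 2, 5, 2, 5, 2 days — not constant, but cyclic with period 2.
The events fall on every Tuesday and Sunday.
The following Sunday is Jun 15 2025.
The following Tuesday is Jun 17 2025.
Next Sunday: Jun 22 2025.
Next Tuesday: Jun 24 2025.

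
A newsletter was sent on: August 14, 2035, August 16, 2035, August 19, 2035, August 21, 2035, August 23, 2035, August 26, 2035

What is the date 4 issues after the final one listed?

September 4, 2035

Every event lands on a Tuesday or Thursday or Sunday (gaps cycle 2, 3, 2, 2, 3).
So the schedule is: every Tuesday, Thursday and Sunday.
The following Tuesday is August 28, 2035.
The following Thursday is August 30, 2035.
The following Sunday is September 2, 2035.
The following Tuesday is September 4, 2035.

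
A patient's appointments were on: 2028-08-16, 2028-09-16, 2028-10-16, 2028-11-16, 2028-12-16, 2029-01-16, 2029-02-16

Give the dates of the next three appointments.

Gaps: 31, 30, 31, 30, 31, 31 days — not constant. Every event is on the 16th of the month.
Pattern: the 16th of each month.
March 2029: 2029-03-16.
April 2029: 2029-04-16.
May 2029: 2029-05-16.

2029-03-16, 2029-04-16, 2029-05-16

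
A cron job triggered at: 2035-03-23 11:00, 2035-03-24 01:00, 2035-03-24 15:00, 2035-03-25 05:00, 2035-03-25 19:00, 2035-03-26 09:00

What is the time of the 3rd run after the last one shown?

Gaps: 14, 14, 14, 14, 14 hours — each event is 14 hours after the previous one.
2035-03-26 09:00 + 14 h = 2035-03-26 23:00.
2035-03-26 23:00 + 14 h = 2035-03-27 13:00.
2035-03-27 13:00 + 14 h = 2035-03-28 03:00.

2035-03-28 03:00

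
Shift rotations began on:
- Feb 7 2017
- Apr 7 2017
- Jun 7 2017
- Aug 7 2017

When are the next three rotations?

Oct 7 2017, Dec 7 2017, Feb 7 2018

Gaps: 59, 61, 61 days — not constant. Every event is on the 7th of the month.
Pattern: the 7th of every 2 months.
Next: October 2017 → Oct 7 2017.
Next: December 2017 → Dec 7 2017.
February 2018: Feb 7 2018.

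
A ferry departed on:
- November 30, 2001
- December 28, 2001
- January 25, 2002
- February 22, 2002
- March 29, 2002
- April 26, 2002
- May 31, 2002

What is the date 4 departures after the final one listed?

All Fridays; the gaps (28, 28, 28, 35, 28, 35) vary with month length.
This is the last Friday of each month.
Last Friday of June 2002: June 28, 2002.
July 2002 ends with Friday July 26, 2002.
August 2002 ends with Friday August 30, 2002.
Last Friday of September 2002: September 27, 2002.

September 27, 2002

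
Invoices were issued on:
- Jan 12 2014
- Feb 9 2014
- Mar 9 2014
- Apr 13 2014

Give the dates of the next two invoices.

May 11 2014, Jun 8 2014

Gaps: 28, 28, 35 days — a mix of 28 and 35. Every date is a Sunday.
Each is the 2nd Sunday of its month.
2nd Sunday of May 2014: May 11 2014.
2nd Sunday of June 2014: Jun 8 2014.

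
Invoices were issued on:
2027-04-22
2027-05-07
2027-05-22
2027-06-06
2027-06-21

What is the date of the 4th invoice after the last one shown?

Every event comes 15 days after the last (15, 15, 15, 15).
2027-06-21 + 15 days = 2027-07-06.
2027-07-06 + 15 days = 2027-07-21.
2027-07-21 + 15 days = 2027-08-05.
2027-08-05 + 15 days = 2027-08-20.

2027-08-20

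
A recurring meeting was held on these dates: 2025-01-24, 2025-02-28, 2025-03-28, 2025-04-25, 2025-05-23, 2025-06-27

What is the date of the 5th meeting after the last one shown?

2025-11-28

These are Fridays at 28- or 35-day spacing (35, 28, 28, 28, 35).
The pattern: 4th Friday of the month.
4th Friday of July 2025: 2025-07-25.
August 2025 — 4th Friday is 2025-08-22.
4th Friday of September 2025: 2025-09-26.
October 2025 — 4th Friday is 2025-10-24.
4th Friday of November 2025: 2025-11-28.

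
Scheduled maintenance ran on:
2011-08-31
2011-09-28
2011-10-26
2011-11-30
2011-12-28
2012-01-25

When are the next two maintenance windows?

2012-02-29, 2012-03-28

Every date is a Wednesday; gaps 28, 28, 35, 28, 28 days.
Each is the last Wednesday of its month (at least one falls on the 29th or later, ruling out '4th Wednesday').
Last Wednesday of February 2012: 2012-02-29.
March 2012 ends with Wednesday 2012-03-28.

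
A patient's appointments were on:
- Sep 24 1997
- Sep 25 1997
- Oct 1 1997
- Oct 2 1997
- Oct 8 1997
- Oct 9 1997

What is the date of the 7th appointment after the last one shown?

Nov 5 1997

Every event lands on a Wednesday or Thursday (gaps cycle 1, 6, 1, 6, 1).
So the schedule is: every Wednesday and Thursday.
Next Wednesday: Oct 15 1997.
Next Thursday: Oct 16 1997.
The following Wednesday is Oct 22 1997.
The following Thursday is Oct 23 1997.
Next Wednesday: Oct 29 1997.
The following Thursday is Oct 30 1997.
The following Wednesday is Nov 5 1997.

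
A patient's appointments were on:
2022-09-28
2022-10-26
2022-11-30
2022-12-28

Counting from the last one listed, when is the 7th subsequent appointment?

2023-07-26

These are Wednesdays with 28, 35, 28-day gaps.
Each is the final Wednesday of its month — 2022-11-30 is past the 28th, so '4th Wednesday' doesn't fit.
Last Wednesday of January 2023: 2023-01-25.
Last Wednesday of February 2023: 2023-02-22.
Last Wednesday of March 2023: 2023-03-29.
April 2023 ends with Wednesday 2023-04-26.
May 2023 ends with Wednesday 2023-05-31.
Last Wednesday of June 2023: 2023-06-28.
Last Wednesday of July 2023: 2023-07-26.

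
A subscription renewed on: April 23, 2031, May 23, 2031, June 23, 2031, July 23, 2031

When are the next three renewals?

Gaps: 30, 31, 30 days — not constant. Every event is on the 23rd of the month.
Pattern: the 23rd of each month.
Next: August 2031 → August 23, 2031.
Next: September 2031 → September 23, 2031.
October 2031: October 23, 2031.

August 23, 2031; September 23, 2031; October 23, 2031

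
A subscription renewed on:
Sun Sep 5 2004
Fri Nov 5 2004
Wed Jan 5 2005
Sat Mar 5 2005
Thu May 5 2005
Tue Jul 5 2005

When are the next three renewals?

Mon Sep 5 2005, Sat Nov 5 2005, Thu Jan 5 2006

The day-of-month is always 5 (61, 61, 59, 61, 61 days between events).
So this recurs on the 5th of every 2 months.
Next: September 2005 → Mon Sep 5 2005.
November 2005: Sat Nov 5 2005.
Next: January 2006 → Thu Jan 5 2006.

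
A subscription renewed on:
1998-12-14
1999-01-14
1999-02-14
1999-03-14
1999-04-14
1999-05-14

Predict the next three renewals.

Gaps: 31, 31, 28, 31, 30 days — not constant. Every event is on the 14th of the month.
Pattern: the 14th of each month.
June 1999: 1999-06-14.
Next: July 1999 → 1999-07-14.
Next: August 1999 → 1999-08-14.

1999-06-14, 1999-07-14, 1999-08-14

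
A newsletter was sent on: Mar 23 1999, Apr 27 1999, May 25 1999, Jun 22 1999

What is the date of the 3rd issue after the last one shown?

All dates are Tuesdays, 35, 28, 28 days apart.
Specifically, the 4th Tuesday of each month.
July 1999 — 4th Tuesday is Jul 27 1999.
4th Tuesday of August 1999: Aug 24 1999.
4th Tuesday of September 1999: Sep 28 1999.

Sep 28 1999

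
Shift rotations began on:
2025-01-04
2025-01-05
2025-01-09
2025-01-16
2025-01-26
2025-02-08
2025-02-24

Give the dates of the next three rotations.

Intervals are 1, 4, 7, 10, 13, 16 days — an arithmetic progression with common difference 3.
Next gap: 19 days. 2025-02-24 + 19 days = 2025-03-15.
Next gap: 22 days. 2025-03-15 + 22 days = 2025-04-06.
Next gap: 25 days. 2025-04-06 + 25 days = 2025-05-01.

2025-03-15, 2025-04-06, 2025-05-01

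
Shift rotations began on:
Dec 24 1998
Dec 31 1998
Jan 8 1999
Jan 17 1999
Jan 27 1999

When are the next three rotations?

The spacing grows by 1 each time: 7, 8, 9, 10 days.
Next gap: 11 days. Jan 27 1999 + 11 days = Feb 7 1999.
Next gap: 12 days. Feb 7 1999 + 12 days = Feb 19 1999.
Next gap: 13 days. Feb 19 1999 + 13 days = Mar 4 1999.

Feb 7 1999, Feb 19 1999, Mar 4 1999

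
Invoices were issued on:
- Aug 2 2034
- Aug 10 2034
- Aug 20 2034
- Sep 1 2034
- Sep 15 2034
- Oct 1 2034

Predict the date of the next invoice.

The spacing grows by 2 each time: 8, 10, 12, 14, 16 days.
Next gap: 18 days. Oct 1 2034 + 18 days = Oct 19 2034.

Oct 19 2034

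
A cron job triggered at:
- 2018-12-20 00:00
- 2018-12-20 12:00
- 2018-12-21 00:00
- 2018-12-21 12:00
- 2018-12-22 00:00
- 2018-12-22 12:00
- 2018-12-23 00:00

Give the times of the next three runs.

2018-12-23 12:00, 2018-12-24 00:00, 2018-12-24 12:00

Gaps: 12, 12, 12, 12, 12, 12 hours — each event is 12 hours after the previous one.
2018-12-23 00:00 + 12 h = 2018-12-23 12:00.
2018-12-23 12:00 + 12 h = 2018-12-24 00:00.
2018-12-24 00:00 + 12 h = 2018-12-24 12:00.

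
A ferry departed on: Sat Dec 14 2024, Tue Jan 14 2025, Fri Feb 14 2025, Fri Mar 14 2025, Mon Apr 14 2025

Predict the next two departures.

The day-of-month is always 14 (31, 31, 28, 31 days between events).
So this recurs on the 14th of each month.
May 2025: Wed May 14 2025.
Next: June 2025 → Sat Jun 14 2025.

Wed May 14 2025, Sat Jun 14 2025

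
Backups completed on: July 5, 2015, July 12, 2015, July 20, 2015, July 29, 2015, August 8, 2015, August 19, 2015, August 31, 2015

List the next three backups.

September 13, 2015; September 27, 2015; October 12, 2015

The spacing grows by 1 each time: 7, 8, 9, 10, 11, 12 days.
Next gap: 13 days. August 31, 2015 + 13 days = September 13, 2015.
Next gap: 14 days. September 13, 2015 + 14 days = September 27, 2015.
Next gap: 15 days. September 27, 2015 + 15 days = October 12, 2015.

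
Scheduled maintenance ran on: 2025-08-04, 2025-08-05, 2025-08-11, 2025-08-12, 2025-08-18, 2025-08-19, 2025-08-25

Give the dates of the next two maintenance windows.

2025-08-26, 2025-09-01

Every event lands on a Monday or Tuesday (gaps cycle 1, 6, 1, 6, 1, 6).
So the schedule is: every Monday and Tuesday.
Next Tuesday: 2025-08-26.
Next Monday: 2025-09-01.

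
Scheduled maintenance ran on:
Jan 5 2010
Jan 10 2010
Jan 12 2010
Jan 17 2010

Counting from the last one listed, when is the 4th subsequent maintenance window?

The gap pattern 5, 2, 5 repeats every 2 events.
These are the Tuesdays and Sundays of each week.
Next Tuesday: Jan 19 2010.
The following Sunday is Jan 24 2010.
The following Tuesday is Jan 26 2010.
Next Sunday: Jan 31 2010.

Jan 31 2010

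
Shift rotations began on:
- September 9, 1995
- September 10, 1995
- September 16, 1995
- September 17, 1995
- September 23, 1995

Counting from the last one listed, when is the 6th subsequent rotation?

The gap pattern 1, 6, 1, 6 repeats every 2 events.
These are the Saturdays and Sundays of each week.
The following Sunday is September 24, 1995.
Next Saturday: September 30, 1995.
Next Sunday: October 1, 1995.
Next Saturday: October 7, 1995.
Next Sunday: October 8, 1995.
Next Saturday: October 14, 1995.

October 14, 1995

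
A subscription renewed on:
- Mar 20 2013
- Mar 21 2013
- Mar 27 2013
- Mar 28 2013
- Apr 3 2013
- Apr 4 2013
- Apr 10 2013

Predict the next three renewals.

Every event lands on a Wednesday or Thursday (gaps cycle 1, 6, 1, 6, 1, 6).
So the schedule is: every Wednesday and Thursday.
The following Thursday is Apr 11 2013.
The following Wednesday is Apr 17 2013.
Next Thursday: Apr 18 2013.

Apr 11 2013, Apr 17 2013, Apr 18 2013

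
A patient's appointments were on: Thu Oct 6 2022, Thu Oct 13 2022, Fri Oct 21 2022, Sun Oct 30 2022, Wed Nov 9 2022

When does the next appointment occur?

Sun Nov 20 2022

The spacing grows by 1 each time: 7, 8, 9, 10 days.
Next gap: 11 days. Wed Nov 9 2022 + 11 days = Sun Nov 20 2022.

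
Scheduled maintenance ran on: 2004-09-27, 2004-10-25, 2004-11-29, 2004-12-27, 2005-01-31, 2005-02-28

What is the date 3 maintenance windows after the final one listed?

These are Mondays with 28, 35, 28, 35, 28-day gaps.
Each is the final Monday of its month — 2004-11-29 is past the 28th, so '4th Monday' doesn't fit.
March 2005 ends with Monday 2005-03-28.
April 2005 ends with Monday 2005-04-25.
May 2005 ends with Monday 2005-05-30.

2005-05-30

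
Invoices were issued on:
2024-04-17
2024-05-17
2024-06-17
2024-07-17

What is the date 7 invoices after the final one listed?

2025-02-17

Each date is the 17th; the gaps (30, 31, 30) track the month lengths.
The rule is the 17th of each month.
August 2024: 2024-08-17.
Next: September 2024 → 2024-09-17.
October 2024: 2024-10-17.
Next: November 2024 → 2024-11-17.
Next: December 2024 → 2024-12-17.
Next: January 2025 → 2025-01-17.
February 2025: 2025-02-17.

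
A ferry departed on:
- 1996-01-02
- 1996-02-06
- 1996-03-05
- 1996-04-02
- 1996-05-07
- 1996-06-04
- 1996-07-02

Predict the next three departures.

1996-08-06, 1996-09-03, 1996-10-01

All dates are Tuesdays, 35, 28, 28, 35, 28, 28 days apart.
Specifically, the 1st Tuesday of each month.
1st Tuesday of August 1996: 1996-08-06.
September 1996 — 1st Tuesday is 1996-09-03.
1st Tuesday of October 1996: 1996-10-01.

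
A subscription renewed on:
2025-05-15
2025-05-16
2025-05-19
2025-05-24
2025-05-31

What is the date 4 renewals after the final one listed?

2025-07-18

The spacing grows by 2 each time: 1, 3, 5, 7 days.
Next gap: 9 days. 2025-05-31 + 9 days = 2025-06-09.
Next gap: 11 days. 2025-06-09 + 11 days = 2025-06-20.
Next gap: 13 days. 2025-06-20 + 13 days = 2025-07-03.
Next gap: 15 days. 2025-07-03 + 15 days = 2025-07-18.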